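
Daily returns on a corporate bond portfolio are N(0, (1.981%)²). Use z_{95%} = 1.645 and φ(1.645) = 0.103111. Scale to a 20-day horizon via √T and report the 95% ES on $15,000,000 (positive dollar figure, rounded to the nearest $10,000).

σ_{20d} = 1.981% × √20 = 8.859%.
ES multiplier = φ(z)/(1−α) = 0.103111/0.05 = 2.062.
ES = 8.859% × 2.062 = 18.267%; on $15,000,000: $2,740,050.

$2,740,000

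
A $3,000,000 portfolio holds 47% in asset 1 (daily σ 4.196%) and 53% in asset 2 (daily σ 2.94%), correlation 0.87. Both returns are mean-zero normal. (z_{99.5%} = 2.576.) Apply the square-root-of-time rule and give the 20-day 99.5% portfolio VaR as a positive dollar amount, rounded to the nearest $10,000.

$1,180,000

σ_p = √(0.47²·4.196² + 0.53²·2.94² + 2·0.87·0.47·0.53·4.196·2.94) = 3.415%.
σ_{20d} = 3.415% × √20 = 15.272%.
VaR = 2.576 × 15.272% = 39.341%; on $3,000,000 that is $1,180,230.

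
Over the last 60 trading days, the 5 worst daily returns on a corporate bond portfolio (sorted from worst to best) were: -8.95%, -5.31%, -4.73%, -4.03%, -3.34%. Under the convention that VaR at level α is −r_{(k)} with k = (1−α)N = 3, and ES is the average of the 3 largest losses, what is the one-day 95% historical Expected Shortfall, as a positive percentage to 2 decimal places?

The 3 worst returns sum to -18.99%.
ES = −(-18.99%) / 3 = 6.33%.

6.33%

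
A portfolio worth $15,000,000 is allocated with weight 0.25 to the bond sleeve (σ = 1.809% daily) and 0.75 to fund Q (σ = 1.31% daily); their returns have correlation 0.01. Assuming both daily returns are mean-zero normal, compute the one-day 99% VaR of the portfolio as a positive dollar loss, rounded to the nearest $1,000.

σ_p² = 0.25²·1.809² + 0.75²·1.31² + 2·0.01·0.25·0.75·1.809·1.31 = 1.1787 (%²).
σ_p = √1.1787 = 1.086%.
At 99%, z = 2.326.
VaR = 2.326 × 1.086% = 2.526%; on $15,000,000 that is $378,900.

$379,000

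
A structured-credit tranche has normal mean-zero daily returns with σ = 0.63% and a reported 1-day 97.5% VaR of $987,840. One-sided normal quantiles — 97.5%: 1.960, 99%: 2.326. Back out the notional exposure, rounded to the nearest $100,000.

$80,000,000

VaR as a fraction of value: z·σ = 1.960 × 0.63% = 1.2348%.
Position = $987,840 / 0.012348 = $80,000,000.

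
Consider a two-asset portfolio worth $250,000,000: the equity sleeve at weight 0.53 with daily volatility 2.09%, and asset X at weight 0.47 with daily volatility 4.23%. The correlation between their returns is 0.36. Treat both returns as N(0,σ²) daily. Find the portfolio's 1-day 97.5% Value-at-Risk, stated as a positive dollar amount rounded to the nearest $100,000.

σ_p² = 0.53²·2.09² + 0.47²·4.23² + 2·0.36·0.53·0.47·2.09·4.23 = 6.7651 (%²).
σ_p = √6.7651 = 2.601%.
At 97.5%, z = 1.960.
VaR = 1.960 × 2.601% = 5.098%; on $250,000,000 that is $12,745,000.

$12,700,000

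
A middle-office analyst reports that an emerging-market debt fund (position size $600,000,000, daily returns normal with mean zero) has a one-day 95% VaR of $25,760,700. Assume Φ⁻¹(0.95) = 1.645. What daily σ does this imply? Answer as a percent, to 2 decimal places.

2.61%

VaR as a fraction: $25,760,700 / $600,000,000 = 4.293%.
σ = VaR / z = 4.293% / 1.645 = 2.610%.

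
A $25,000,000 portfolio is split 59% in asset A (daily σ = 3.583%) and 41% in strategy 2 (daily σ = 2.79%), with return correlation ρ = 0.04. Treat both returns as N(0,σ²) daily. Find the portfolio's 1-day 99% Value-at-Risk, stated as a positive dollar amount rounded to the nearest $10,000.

σ_p² = 0.59²·3.583² + 0.41²·2.79² + 2·0.04·0.59·0.41·3.583·2.79 = 5.9708 (%²).
σ_p = √5.9708 = 2.444%.
At 99%, z = 2.326.
VaR = 2.326 × 2.444% = 5.685%; on $25,000,000 that is $1,421,250.

$1,420,000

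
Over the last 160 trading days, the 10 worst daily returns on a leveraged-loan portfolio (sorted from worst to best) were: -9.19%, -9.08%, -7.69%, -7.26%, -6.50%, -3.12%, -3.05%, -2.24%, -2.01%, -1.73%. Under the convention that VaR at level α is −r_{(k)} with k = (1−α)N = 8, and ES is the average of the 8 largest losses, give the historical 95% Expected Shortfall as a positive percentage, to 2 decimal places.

The 8 worst returns sum to -48.13%.
ES = −(-48.13%) / 8 = 6.01625% ≈ 6.02%.

6.02%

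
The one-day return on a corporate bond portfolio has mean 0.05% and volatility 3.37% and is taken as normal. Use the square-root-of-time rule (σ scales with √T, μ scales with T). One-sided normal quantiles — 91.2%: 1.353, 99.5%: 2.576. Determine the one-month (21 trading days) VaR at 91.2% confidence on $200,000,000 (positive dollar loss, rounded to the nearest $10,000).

$39,690,000

σ_{21d} = 3.37% × √21 = 15.443%; μ_{21d} = 21 × 0.05% = 1.050%.
VaR = −(1.050%) + 1.353 × 15.443% = 19.844%.
On $200,000,000: 0.19844 × $200,000,000 = $39,688,000.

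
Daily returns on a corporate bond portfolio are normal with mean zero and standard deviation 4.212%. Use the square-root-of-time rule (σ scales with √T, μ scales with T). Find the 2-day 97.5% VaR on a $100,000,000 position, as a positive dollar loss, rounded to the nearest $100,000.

$11,700,000

At 97.5%, z = 1.960.
σ_{2d} = 4.212% × √2 = 5.957%.
VaR = 1.960 × 5.957% = 11.676%.
On $100,000,000: 0.11676 × $100,000,000 = $11,676,000.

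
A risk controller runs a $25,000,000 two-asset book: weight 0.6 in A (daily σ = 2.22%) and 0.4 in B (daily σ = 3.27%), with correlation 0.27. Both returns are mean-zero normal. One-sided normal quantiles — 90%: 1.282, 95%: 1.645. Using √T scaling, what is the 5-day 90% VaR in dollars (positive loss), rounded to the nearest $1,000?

σ_p = √(0.6²·2.22² + 0.4²·3.27² + 2·0.27·0.6·0.4·2.22·3.27) = 2.104%.
σ_{5d} = 2.104% × √5 = 4.705%.
VaR = 1.282 × 4.705% = 6.032%; on $25,000,000 that is $1,508,000.

$1,508,000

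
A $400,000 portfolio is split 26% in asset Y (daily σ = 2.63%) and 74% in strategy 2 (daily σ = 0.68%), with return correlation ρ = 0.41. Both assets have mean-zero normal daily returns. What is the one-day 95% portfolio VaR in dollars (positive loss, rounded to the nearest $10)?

$6,590

σ_p² = 0.26²·2.63² + 0.74²·0.68² + 2·0.41·0.26·0.74·2.63·0.68 = 1.0029 (%²).
σ_p = √1.0029 = 1.001%.
At 95%, z = 1.645.
VaR = 1.645 × 1.001% = 1.647%; on $400,000 that is $6,588.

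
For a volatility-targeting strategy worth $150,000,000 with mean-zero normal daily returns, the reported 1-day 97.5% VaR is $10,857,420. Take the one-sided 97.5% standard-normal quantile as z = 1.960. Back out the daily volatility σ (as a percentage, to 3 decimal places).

VaR as a fraction: $10,857,420 / $150,000,000 = 7.238%.
σ = VaR / z = 7.238% / 1.960 = 3.693%.

3.693%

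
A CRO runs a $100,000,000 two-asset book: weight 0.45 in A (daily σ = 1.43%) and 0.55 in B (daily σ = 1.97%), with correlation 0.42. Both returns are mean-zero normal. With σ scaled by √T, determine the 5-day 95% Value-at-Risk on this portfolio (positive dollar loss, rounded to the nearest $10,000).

$5,420,000

σ_p = √(0.45²·1.43² + 0.55²·1.97² + 2·0.42·0.45·0.55·1.43·1.97) = 1.474%.
σ_{5d} = 1.474% × √5 = 3.296%.
z(95%) = 1.645.
VaR = 1.645 × 3.296% = 5.422%; on $100,000,000 that is $5,422,000.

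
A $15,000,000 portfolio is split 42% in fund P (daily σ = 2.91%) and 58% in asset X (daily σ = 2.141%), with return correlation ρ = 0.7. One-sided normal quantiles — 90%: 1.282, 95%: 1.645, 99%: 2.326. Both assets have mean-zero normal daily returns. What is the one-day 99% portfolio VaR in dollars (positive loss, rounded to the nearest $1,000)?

σ_p² = 0.42²·2.91² + 0.58²·2.141² + 2·0.7·0.42·0.58·2.91·2.141 = 5.1606 (%²).
σ_p = √5.1606 = 2.272%.
VaR = 2.326 × 2.272% = 5.285%; on $15,000,000 that is $792,750.

$793,000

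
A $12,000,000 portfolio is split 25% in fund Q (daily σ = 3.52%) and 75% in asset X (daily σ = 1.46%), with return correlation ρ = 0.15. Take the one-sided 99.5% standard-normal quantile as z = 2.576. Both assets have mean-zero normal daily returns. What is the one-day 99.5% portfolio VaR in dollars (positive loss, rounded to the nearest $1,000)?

$465,000

σ_p² = 0.25²·3.52² + 0.75²·1.46² + 2·0.15·0.25·0.75·3.52·1.46 = 2.2625 (%²).
σ_p = √2.2625 = 1.504%.
VaR = 2.576 × 1.504% = 3.874%; on $12,000,000 that is $464,880.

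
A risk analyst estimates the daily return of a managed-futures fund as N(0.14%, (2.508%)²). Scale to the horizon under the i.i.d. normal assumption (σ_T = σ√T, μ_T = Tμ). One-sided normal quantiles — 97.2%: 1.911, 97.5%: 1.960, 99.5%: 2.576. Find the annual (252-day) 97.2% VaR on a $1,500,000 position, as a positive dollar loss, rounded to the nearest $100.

σ_{252d} = 2.508% × √252 = 39.813%; μ_{252d} = 252 × 0.14% = 35.280%.
VaR = −(35.280%) + 1.911 × 39.813% = 40.803%.
On $1,500,000: 0.40803 × $1,500,000 = $612,045.

$612,000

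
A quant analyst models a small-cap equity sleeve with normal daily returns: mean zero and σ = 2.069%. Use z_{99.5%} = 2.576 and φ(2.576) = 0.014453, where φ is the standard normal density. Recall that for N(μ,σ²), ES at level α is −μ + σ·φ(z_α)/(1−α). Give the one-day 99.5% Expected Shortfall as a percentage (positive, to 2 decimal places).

5.98%

Tail multiplier: φ(z)/(1−α) = 0.014453 / 0.005 = 2.891.
ES = 2.069% × 2.891 = 5.981%.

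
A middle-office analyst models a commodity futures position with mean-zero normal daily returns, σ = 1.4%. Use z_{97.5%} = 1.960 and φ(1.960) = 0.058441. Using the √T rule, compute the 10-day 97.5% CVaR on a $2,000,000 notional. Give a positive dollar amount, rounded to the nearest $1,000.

$207,000

σ_{10d} = 1.4% × √10 = 4.427%.
ES multiplier = φ(z)/(1−α) = 0.058441/0.025 = 2.338.
ES = 4.427% × 2.338 = 10.350%; on $2,000,000: $207,000.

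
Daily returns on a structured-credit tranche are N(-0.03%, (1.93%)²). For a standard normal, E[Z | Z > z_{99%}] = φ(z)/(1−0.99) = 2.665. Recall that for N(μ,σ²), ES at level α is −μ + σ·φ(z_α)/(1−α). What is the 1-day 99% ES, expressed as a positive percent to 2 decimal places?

ES = −(-0.03%) + 1.93% × 2.665 = 5.173%.

5.17%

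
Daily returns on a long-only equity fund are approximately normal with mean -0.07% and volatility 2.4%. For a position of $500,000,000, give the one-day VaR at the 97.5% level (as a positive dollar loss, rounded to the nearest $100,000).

$23,900,000

At 97.5% one-sided, z = 1.960.
VaR = −μ + z·σ = −(-0.07%) + 1.960 × 2.4% = 4.774%.
On $500,000,000: 0.04774 × $500,000,000 = $23,870,000.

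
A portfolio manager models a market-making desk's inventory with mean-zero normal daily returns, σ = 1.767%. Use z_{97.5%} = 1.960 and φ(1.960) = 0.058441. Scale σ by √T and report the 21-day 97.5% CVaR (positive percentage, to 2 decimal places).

18.93%

σ_{21d} = 1.767% × √21 = 8.097%.
ES multiplier = φ(z)/(1−α) = 0.058441/0.025 = 2.338.
ES = 8.097% × 2.338 = 18.931%.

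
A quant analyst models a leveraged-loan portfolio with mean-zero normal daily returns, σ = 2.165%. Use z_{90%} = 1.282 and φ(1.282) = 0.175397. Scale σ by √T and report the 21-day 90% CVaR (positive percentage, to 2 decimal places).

17.40%

σ_{21d} = 2.165% × √21 = 9.921%.
ES multiplier = φ(z)/(1−α) = 0.175397/0.1 = 1.754.
ES = 9.921% × 1.754 = 17.401%.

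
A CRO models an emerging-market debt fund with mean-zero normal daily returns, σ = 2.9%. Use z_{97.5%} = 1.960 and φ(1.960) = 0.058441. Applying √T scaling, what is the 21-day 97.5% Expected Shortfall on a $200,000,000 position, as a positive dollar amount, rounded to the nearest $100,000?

σ_{21d} = 2.9% × √21 = 13.289%.
ES multiplier = φ(z)/(1−α) = 0.058441/0.025 = 2.338.
ES = 13.289% × 2.338 = 31.070%; on $200,000,000: $62,140,000.

$62,100,000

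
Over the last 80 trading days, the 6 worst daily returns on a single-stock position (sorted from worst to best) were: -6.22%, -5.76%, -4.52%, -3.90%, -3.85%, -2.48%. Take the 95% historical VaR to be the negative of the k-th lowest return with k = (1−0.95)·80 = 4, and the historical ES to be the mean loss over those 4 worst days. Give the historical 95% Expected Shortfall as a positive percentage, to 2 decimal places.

The 4 worst returns sum to -20.40%.
ES = −(-20.40%) / 4 = 5.1% ≈ 5.10%.

5.10%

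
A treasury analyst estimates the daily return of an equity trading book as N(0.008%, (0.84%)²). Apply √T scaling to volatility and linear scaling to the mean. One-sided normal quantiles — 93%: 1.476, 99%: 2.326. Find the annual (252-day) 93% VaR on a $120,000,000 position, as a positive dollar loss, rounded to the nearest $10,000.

$21,200,000

σ_{252d} = 0.84% × √252 = 13.335%; μ_{252d} = 252 × 0.008% = 2.016%.
VaR = −(2.016%) + 1.476 × 13.335% = 17.666%.
On $120,000,000: 0.17666 × $120,000,000 = $21,199,200.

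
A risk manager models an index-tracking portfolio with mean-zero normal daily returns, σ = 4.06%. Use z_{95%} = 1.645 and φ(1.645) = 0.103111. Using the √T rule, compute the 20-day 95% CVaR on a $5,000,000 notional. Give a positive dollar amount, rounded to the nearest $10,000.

$1,870,000

σ_{20d} = 4.06% × √20 = 18.157%.
ES multiplier = φ(z)/(1−α) = 0.103111/0.05 = 2.062.
ES = 18.157% × 2.062 = 37.440%; on $5,000,000: $1,872,000.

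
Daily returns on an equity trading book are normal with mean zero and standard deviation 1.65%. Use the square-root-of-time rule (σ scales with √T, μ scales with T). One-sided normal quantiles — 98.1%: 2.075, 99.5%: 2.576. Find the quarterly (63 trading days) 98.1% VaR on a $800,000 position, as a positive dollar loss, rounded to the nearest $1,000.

σ_{63d} = 1.65% × √63 = 13.096%.
VaR = 2.075 × 13.096% = 27.174%.
On $800,000: 0.27174 × $800,000 = $217,392.

$217,000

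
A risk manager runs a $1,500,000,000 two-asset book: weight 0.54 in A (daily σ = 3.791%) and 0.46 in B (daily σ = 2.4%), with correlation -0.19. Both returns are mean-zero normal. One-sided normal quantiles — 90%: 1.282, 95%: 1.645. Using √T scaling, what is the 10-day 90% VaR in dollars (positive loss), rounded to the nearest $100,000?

$129,700,000

σ_p = √(0.54²·3.791² + 0.46²·2.4² + 2·-0.19·0.54·0.46·3.791·2.4) = 2.133%.
σ_{10d} = 2.133% × √10 = 6.745%.
VaR = 1.282 × 6.745% = 8.647%; on $1,500,000,000 that is $129,705,000.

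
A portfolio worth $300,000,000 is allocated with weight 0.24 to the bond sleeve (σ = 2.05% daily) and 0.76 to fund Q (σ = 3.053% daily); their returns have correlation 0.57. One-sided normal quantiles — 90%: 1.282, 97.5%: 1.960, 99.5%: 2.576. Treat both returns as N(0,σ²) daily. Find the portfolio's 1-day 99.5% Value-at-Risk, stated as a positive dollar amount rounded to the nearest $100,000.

$20,300,000

σ_p² = 0.24²·2.05² + 0.76²·3.053² + 2·0.57·0.24·0.76·2.05·3.053 = 6.9272 (%²).
σ_p = √6.9272 = 2.632%.
VaR = 2.576 × 2.632% = 6.780%; on $300,000,000 that is $20,340,000.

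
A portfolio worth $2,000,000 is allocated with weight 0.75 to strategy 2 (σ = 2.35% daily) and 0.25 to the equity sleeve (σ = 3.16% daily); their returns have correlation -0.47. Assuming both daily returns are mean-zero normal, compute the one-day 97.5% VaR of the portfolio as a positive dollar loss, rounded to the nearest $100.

σ_p² = 0.75²·2.35² + 0.25²·3.16² + 2·-0.47·0.75·0.25·2.35·3.16 = 2.4217 (%²).
σ_p = √2.4217 = 1.556%.
At 97.5%, z = 1.960.
VaR = 1.960 × 1.556% = 3.050%; on $2,000,000 that is $61,000.

$61,000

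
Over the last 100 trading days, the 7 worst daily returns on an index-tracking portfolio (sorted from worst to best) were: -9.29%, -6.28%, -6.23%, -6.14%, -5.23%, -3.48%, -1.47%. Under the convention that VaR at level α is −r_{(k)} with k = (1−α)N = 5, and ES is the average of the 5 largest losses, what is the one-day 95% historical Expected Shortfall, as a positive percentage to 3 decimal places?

6.634%

The 5 worst returns sum to -33.17%.
ES = −(-33.17%) / 5 = 6.634%.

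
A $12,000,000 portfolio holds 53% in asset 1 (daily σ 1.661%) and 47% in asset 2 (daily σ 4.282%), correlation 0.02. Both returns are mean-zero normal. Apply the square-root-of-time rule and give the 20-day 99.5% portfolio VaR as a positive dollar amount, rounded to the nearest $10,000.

$3,060,000

σ_p = √(0.53²·1.661² + 0.47²·4.282² + 2·0.02·0.53·0.47·1.661·4.282) = 2.213%.
σ_{20d} = 2.213% × √20 = 9.897%.
z(99.5%) = 2.576.
VaR = 2.576 × 9.897% = 25.495%; on $12,000,000 that is $3,059,400.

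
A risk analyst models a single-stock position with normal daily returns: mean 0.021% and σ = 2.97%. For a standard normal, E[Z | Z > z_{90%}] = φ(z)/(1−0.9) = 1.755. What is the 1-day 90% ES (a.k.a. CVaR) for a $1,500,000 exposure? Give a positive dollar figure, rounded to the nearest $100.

ES = −(0.021%) + 2.97% × 1.755 = 5.191%.
On $1,500,000: 0.05191 × $1,500,000 = $77,865.

$77,900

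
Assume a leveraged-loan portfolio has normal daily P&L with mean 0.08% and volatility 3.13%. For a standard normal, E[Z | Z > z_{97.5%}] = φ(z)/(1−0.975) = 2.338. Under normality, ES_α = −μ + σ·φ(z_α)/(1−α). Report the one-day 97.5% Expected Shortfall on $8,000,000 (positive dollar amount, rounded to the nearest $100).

$579,000

ES = −(0.08%) + 3.13% × 2.338 = 7.238%.
On $8,000,000: 0.07238 × $8,000,000 = $579,040.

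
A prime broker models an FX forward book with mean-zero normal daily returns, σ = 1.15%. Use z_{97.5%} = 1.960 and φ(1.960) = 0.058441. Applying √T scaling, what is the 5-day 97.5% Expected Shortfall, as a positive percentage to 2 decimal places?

σ_{5d} = 1.15% × √5 = 2.571%.
ES multiplier = φ(z)/(1−α) = 0.058441/0.025 = 2.338.
ES = 2.571% × 2.338 = 6.011%.

6.01%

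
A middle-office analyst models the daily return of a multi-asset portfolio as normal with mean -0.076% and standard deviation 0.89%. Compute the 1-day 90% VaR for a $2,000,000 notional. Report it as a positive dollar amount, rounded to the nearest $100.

At 90% one-sided, z = 1.282.
VaR = −μ + z·σ = −(-0.076%) + 1.282 × 0.89% = 1.217%.
On $2,000,000: 0.01217 × $2,000,000 = $24,340.

$24,300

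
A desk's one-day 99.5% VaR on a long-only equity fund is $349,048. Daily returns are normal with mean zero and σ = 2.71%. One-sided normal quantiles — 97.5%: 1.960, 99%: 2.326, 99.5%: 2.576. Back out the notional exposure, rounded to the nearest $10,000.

VaR as a fraction of value: z·σ = 2.576 × 2.71% = 6.98096%.
Position = $349,048 / 0.0698096 = $5,000,000.

$5,000,000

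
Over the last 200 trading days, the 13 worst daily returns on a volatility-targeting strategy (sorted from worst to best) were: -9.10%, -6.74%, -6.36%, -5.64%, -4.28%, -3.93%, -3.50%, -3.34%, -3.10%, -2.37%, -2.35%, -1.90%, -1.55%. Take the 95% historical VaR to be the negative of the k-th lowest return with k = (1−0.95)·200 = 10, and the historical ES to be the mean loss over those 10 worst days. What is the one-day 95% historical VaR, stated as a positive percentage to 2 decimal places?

k = 10; the 10th lowest return is -2.37%, so VaR = 2.37%.

2.37%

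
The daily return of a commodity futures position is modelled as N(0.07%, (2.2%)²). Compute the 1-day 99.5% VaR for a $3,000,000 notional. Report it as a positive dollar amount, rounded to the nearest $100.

At 99.5% one-sided, z = 2.576.
VaR = −μ + z·σ = −(0.07%) + 2.576 × 2.2% = 5.597%.
On $3,000,000: 0.05597 × $3,000,000 = $167,910.

$167,900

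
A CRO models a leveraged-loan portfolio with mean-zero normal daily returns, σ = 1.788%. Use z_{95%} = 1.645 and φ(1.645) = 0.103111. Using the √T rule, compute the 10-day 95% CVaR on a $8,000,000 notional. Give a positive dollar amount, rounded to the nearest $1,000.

$933,000

σ_{10d} = 1.788% × √10 = 5.654%.
ES multiplier = φ(z)/(1−α) = 0.103111/0.05 = 2.062.
ES = 5.654% × 2.062 = 11.659%; on $8,000,000: $932,720.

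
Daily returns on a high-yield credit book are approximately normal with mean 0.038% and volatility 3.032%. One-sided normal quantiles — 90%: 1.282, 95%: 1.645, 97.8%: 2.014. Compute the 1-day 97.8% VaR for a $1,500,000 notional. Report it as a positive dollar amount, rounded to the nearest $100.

VaR = −μ + z·σ = −(0.038%) + 2.014 × 3.032% = 6.068%.
On $1,500,000: 0.06068 × $1,500,000 = $91,020.

$91,000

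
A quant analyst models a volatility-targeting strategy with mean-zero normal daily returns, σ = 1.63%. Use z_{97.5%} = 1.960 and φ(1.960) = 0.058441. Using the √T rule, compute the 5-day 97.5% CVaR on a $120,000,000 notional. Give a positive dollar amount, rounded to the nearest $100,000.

$10,200,000

σ_{5d} = 1.63% × √5 = 3.645%.
ES multiplier = φ(z)/(1−α) = 0.058441/0.025 = 2.338.
ES = 3.645% × 2.338 = 8.522%; on $120,000,000: $10,226,400.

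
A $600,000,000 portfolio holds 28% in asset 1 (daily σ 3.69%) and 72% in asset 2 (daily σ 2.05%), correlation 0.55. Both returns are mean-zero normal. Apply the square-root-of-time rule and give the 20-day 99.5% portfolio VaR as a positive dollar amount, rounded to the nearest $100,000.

σ_p = √(0.28²·3.69² + 0.72²·2.05² + 2·0.55·0.28·0.72·3.69·2.05) = 2.219%.
σ_{20d} = 2.219% × √20 = 9.924%.
z(99.5%) = 2.576.
VaR = 2.576 × 9.924% = 25.564%; on $600,000,000 that is $153,384,000.

$153,400,000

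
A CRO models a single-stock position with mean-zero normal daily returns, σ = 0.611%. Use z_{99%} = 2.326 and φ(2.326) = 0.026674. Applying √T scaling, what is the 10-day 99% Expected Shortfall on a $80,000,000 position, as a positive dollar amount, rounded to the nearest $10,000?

σ_{10d} = 0.611% × √10 = 1.932%.
ES multiplier = φ(z)/(1−α) = 0.026674/0.01 = 2.667.
ES = 1.932% × 2.667 = 5.153%; on $80,000,000: $4,122,400.

$4,120,000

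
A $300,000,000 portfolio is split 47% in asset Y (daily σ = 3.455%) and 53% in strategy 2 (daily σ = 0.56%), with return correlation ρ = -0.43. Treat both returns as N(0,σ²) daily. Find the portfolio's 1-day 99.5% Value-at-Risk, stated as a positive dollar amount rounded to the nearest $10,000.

$11,750,000

σ_p² = 0.47²·3.455² + 0.53²·0.56² + 2·-0.43·0.47·0.53·3.455·0.56 = 2.3105 (%²).
σ_p = √2.3105 = 1.520%.
At 99.5%, z = 2.576.
VaR = 2.576 × 1.520% = 3.916%; on $300,000,000 that is $11,748,000.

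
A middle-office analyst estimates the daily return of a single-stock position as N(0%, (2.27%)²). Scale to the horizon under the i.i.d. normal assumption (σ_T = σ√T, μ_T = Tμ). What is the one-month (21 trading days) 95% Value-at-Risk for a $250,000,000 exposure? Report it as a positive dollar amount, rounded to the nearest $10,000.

At 95%, z = 1.645.
σ_{21d} = 2.27% × √21 = 10.402%.
VaR = 1.645 × 10.402% = 17.111%.
On $250,000,000: 0.17111 × $250,000,000 = $42,777,500.

$42,780,000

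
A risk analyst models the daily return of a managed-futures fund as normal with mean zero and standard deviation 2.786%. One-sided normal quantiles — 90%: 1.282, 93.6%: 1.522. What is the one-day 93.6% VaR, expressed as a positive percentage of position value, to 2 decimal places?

VaR = z·σ = 1.522 × 2.786% = 4.240%.

4.24%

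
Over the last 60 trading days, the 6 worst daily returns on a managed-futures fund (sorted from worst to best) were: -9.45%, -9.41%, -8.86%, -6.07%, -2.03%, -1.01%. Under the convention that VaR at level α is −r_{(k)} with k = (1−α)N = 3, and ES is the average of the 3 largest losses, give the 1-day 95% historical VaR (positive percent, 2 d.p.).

k = 3; the 3rd lowest return is -8.86%, so VaR = 8.86%.

8.86%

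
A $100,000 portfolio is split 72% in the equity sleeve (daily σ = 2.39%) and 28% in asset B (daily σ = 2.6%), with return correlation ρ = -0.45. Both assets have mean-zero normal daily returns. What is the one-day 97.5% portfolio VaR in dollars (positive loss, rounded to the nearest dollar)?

σ_p² = 0.72²·2.39² + 0.28²·2.6² + 2·-0.45·0.72·0.28·2.39·2.6 = 2.3637 (%²).
σ_p = √2.3637 = 1.537%.
At 97.5%, z = 1.960.
VaR = 1.960 × 1.537% = 3.013%; on $100,000 that is $3,013.

$3,013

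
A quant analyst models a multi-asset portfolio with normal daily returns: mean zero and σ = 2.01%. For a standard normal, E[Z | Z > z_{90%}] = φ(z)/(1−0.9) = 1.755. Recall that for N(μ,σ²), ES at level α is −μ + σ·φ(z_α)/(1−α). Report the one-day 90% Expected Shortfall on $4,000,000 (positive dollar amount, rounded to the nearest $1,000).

$141,000

ES = 2.01% × 1.755 = 3.528%.
On $4,000,000: 0.03528 × $4,000,000 = $141,120.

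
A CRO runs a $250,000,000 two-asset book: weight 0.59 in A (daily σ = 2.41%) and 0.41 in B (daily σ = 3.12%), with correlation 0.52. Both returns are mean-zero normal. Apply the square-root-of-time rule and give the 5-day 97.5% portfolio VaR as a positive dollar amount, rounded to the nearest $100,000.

σ_p = √(0.59²·2.41² + 0.41²·3.12² + 2·0.52·0.59·0.41·2.41·3.12) = 2.356%.
σ_{5d} = 2.356% × √5 = 5.268%.
z(97.5%) = 1.960.
VaR = 1.960 × 5.268% = 10.325%; on $250,000,000 that is $25,812,500.

$25,800,000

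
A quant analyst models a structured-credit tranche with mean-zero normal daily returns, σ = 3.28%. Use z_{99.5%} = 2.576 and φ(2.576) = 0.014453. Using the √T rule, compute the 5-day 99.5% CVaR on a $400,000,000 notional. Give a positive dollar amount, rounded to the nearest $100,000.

σ_{5d} = 3.28% × √5 = 7.334%.
ES multiplier = φ(z)/(1−α) = 0.014453/0.005 = 2.891.
ES = 7.334% × 2.891 = 21.203%; on $400,000,000: $84,812,000.

$84,800,000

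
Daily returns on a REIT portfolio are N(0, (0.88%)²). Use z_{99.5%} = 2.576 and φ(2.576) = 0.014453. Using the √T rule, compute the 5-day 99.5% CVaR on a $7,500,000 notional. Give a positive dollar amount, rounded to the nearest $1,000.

σ_{5d} = 0.88% × √5 = 1.968%.
ES multiplier = φ(z)/(1−α) = 0.014453/0.005 = 2.891.
ES = 1.968% × 2.891 = 5.689%; on $7,500,000: $426,675.

$427,000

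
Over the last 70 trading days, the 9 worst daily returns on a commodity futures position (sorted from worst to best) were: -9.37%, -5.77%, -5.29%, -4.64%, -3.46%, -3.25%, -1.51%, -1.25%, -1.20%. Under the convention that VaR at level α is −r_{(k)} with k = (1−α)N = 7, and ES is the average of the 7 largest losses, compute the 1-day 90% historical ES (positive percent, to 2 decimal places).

4.76%

The 7 worst returns sum to -33.29%.
ES = −(-33.29%) / 7 = 4.7557…% ≈ 4.76%.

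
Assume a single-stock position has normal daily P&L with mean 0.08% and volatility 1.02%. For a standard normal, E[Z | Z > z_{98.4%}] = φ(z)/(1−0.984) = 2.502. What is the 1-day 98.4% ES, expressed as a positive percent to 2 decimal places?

2.47%

ES = −(0.08%) + 1.02% × 2.502 = 2.472%.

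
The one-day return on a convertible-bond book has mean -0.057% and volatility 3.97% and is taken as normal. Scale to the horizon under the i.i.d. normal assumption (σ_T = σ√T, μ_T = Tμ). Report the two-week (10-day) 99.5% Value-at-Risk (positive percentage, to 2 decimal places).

32.91%

At 99.5%, z = 2.576.
σ_{10d} = 3.97% × √10 = 12.554%; μ_{10d} = 10 × -0.057% = -0.570%.
VaR = −(-0.570%) + 2.576 × 12.554% = 32.909%.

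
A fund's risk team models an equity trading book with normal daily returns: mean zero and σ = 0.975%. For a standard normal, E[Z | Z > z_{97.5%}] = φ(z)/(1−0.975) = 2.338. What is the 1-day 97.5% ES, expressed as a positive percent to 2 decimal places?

ES = 0.975% × 2.338 = 2.280%.

2.28%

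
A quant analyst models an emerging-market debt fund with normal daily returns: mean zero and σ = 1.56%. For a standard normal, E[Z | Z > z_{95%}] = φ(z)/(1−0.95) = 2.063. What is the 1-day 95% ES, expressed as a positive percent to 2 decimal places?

3.22%

ES = 1.56% × 2.063 = 3.218%.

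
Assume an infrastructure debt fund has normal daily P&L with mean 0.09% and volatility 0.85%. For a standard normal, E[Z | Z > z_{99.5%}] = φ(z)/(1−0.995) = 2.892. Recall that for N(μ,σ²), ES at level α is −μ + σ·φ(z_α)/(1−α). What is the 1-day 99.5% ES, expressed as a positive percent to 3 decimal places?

ES = −(0.09%) + 0.85% × 2.892 = 2.368%.

2.368%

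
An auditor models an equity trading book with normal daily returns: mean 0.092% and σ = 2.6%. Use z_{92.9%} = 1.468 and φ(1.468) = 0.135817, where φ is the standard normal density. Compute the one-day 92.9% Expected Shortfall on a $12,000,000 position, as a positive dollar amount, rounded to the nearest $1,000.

$586,000

Tail multiplier: φ(z)/(1−α) = 0.135817 / 0.071 = 1.913.
ES = −(0.092%) + 2.6% × 1.913 = 4.882%.
On $12,000,000: 0.04882 × $12,000,000 = $585,840.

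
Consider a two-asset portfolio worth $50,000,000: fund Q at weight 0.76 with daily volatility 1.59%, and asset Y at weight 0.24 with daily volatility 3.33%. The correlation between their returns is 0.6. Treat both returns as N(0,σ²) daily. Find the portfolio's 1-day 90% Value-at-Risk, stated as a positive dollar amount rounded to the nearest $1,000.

σ_p² = 0.76²·1.59² + 0.24²·3.33² + 2·0.6·0.76·0.24·1.59·3.33 = 3.2579 (%²).
σ_p = √3.2579 = 1.805%.
At 90%, z = 1.282.
VaR = 1.282 × 1.805% = 2.314%; on $50,000,000 that is $1,157,000.

$1,157,000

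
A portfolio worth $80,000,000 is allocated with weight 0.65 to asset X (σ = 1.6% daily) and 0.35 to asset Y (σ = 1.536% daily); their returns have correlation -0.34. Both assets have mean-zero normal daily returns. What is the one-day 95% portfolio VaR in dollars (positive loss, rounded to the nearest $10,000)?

$1,310,000

σ_p² = 0.65²·1.6² + 0.35²·1.536² + 2·-0.34·0.65·0.35·1.6·1.536 = 0.9904 (%²).
σ_p = √0.9904 = 0.995%.
At 95%, z = 1.645.
VaR = 1.645 × 0.995% = 1.637%; on $80,000,000 that is $1,309,600.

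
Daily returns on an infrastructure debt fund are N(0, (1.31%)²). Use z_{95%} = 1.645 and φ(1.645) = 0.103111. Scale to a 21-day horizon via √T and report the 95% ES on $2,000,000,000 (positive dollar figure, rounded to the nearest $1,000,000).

σ_{21d} = 1.31% × √21 = 6.003%.
ES multiplier = φ(z)/(1−α) = 0.103111/0.05 = 2.062.
ES = 6.003% × 2.062 = 12.378%; on $2,000,000,000: $247,560,000.

$248,000,000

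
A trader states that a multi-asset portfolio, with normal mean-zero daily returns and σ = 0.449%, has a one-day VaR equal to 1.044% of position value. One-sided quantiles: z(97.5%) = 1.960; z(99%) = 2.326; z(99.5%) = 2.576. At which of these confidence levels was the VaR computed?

Implied z = VaR/σ = 1.044 / 0.449 = 2.325.
This matches z(99%) = 2.326.

99%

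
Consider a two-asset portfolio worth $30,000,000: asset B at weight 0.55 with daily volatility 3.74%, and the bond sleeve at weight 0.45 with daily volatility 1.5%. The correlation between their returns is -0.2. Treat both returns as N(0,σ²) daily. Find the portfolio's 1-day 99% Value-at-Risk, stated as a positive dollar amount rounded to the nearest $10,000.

σ_p² = 0.55²·3.74² + 0.45²·1.5² + 2·-0.2·0.55·0.45·3.74·1.5 = 4.1315 (%²).
σ_p = √4.1315 = 2.033%.
At 99%, z = 2.326.
VaR = 2.326 × 2.033% = 4.729%; on $30,000,000 that is $1,418,700.

$1,420,000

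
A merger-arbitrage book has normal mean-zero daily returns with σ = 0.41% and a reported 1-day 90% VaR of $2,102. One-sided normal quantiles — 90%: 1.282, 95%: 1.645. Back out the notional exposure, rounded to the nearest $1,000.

VaR as a fraction of value: z·σ = 1.282 × 0.41% = 0.52562%.
Position = $2,102 / 0.0052562 = $399,909.

$400,000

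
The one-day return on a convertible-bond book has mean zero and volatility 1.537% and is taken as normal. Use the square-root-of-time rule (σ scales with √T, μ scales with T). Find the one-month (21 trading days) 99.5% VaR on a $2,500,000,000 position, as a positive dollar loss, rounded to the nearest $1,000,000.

$454,000,000

At 99.5%, z = 2.576.
σ_{21d} = 1.537% × √21 = 7.043%.
VaR = 2.576 × 7.043% = 18.143%.
On $2,500,000,000: 0.18143 × $2,500,000,000 = $453,575,000.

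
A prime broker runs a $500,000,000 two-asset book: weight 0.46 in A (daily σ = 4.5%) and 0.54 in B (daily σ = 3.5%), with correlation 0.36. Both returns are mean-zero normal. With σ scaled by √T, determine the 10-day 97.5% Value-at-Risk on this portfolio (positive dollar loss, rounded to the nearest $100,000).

σ_p = √(0.46²·4.5² + 0.54²·3.5² + 2·0.36·0.46·0.54·4.5·3.5) = 3.267%.
σ_{10d} = 3.267% × √10 = 10.331%.
z(97.5%) = 1.960.
VaR = 1.960 × 10.331% = 20.249%; on $500,000,000 that is $101,245,000.

$101,200,000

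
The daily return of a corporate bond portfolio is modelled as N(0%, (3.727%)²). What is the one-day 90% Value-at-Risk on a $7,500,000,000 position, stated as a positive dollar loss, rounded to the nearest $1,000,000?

At 90% one-sided, z = 1.282.
VaR = z·σ = 1.282 × 3.727% = 4.778%.
On $7,500,000,000: 0.04778 × $7,500,000,000 = $358,350,000.

$358,000,000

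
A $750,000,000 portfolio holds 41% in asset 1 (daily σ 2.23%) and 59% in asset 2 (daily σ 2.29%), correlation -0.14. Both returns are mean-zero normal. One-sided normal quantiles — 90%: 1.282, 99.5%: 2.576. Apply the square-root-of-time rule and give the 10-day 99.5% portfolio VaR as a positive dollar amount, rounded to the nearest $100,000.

$93,000,000

σ_p = √(0.41²·2.23² + 0.59²·2.29² + 2·-0.14·0.41·0.59·2.23·2.29) = 1.522%.
σ_{10d} = 1.522% × √10 = 4.813%.
VaR = 2.576 × 4.813% = 12.398%; on $750,000,000 that is $92,985,000.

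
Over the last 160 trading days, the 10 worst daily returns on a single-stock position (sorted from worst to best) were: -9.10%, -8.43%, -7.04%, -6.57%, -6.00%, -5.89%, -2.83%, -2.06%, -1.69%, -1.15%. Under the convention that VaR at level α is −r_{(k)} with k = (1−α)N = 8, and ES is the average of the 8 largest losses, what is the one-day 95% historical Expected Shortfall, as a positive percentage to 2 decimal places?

5.99%

The 8 worst returns sum to -47.92%.
ES = −(-47.92%) / 8 = 5.99%.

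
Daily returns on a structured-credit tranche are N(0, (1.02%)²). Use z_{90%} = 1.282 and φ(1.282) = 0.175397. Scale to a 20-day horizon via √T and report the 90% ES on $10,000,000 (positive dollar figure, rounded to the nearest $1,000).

$800,000

σ_{20d} = 1.02% × √20 = 4.562%.
ES multiplier = φ(z)/(1−α) = 0.175397/0.1 = 1.754.
ES = 4.562% × 1.754 = 8.002%; on $10,000,000: $800,200.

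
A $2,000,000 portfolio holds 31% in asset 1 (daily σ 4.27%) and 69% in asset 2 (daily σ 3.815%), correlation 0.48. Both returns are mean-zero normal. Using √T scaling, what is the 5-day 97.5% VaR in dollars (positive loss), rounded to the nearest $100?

σ_p = √(0.31²·4.27² + 0.69²·3.815² + 2·0.48·0.31·0.69·4.27·3.815) = 3.468%.
σ_{5d} = 3.468% × √5 = 7.755%.
z(97.5%) = 1.960.
VaR = 1.960 × 7.755% = 15.200%; on $2,000,000 that is $304,000.

$304,000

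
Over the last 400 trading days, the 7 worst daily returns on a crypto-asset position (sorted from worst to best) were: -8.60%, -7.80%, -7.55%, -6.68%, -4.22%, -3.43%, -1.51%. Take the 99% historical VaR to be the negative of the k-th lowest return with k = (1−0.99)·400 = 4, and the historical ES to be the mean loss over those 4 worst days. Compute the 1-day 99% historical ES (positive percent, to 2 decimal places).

7.66%

The 4 worst returns sum to -30.63%.
ES = −(-30.63%) / 4 = 7.6575% ≈ 7.66%.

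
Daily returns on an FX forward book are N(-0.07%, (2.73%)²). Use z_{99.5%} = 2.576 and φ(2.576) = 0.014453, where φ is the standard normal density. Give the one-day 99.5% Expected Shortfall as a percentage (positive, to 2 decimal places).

7.96%

Tail multiplier: φ(z)/(1−α) = 0.014453 / 0.005 = 2.891.
ES = −(-0.07%) + 2.73% × 2.891 = 7.962%.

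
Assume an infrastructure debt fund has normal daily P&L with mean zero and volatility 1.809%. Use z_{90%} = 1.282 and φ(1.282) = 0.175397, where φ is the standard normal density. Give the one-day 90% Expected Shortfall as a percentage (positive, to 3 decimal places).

3.173%

Tail multiplier: φ(z)/(1−α) = 0.175397 / 0.1 = 1.754.
ES = 1.809% × 1.754 = 3.173%.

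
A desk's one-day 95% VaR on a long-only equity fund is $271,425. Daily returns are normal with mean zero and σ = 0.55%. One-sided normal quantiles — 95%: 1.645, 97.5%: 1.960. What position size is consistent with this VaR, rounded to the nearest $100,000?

$30,000,000

VaR as a fraction of value: z·σ = 1.645 × 0.55% = 0.90475%.
Position = $271,425 / 0.0090475 = $30,000,000.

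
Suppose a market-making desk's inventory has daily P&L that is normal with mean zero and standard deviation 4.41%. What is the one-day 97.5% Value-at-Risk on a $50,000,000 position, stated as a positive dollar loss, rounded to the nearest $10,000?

At 97.5% one-sided, z = 1.960.
VaR = z·σ = 1.960 × 4.41% = 8.644%.
On $50,000,000: 0.08644 × $50,000,000 = $4,322,000.

$4,320,000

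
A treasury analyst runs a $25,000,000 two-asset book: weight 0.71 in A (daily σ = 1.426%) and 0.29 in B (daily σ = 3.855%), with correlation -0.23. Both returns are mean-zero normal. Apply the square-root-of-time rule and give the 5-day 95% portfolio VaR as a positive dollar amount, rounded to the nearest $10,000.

σ_p = √(0.71²·1.426² + 0.29²·3.855² + 2·-0.23·0.71·0.29·1.426·3.855) = 1.324%.
σ_{5d} = 1.324% × √5 = 2.961%.
z(95%) = 1.645.
VaR = 1.645 × 2.961% = 4.871%; on $25,000,000 that is $1,217,750.

$1,220,000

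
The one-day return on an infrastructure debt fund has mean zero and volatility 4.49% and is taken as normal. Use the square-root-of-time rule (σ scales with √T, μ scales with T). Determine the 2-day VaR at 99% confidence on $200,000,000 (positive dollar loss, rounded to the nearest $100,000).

$29,500,000

At 99%, z = 2.326.
σ_{2d} = 4.49% × √2 = 6.350%.
VaR = 2.326 × 6.350% = 14.770%.
On $200,000,000: 0.14770 × $200,000,000 = $29,540,000.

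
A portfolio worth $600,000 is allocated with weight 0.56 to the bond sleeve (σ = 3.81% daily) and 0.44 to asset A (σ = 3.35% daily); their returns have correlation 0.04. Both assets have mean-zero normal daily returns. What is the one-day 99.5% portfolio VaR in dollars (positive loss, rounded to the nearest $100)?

σ_p² = 0.56²·3.81² + 0.44²·3.35² + 2·0.04·0.56·0.44·3.81·3.35 = 6.9765 (%²).
σ_p = √6.9765 = 2.641%.
At 99.5%, z = 2.576.
VaR = 2.576 × 2.641% = 6.803%; on $600,000 that is $40,818.

$40,800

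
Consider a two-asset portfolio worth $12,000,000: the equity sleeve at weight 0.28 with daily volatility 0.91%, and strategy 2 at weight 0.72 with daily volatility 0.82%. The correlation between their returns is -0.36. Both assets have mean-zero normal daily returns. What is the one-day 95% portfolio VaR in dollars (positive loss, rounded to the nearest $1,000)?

σ_p² = 0.28²·0.91² + 0.72²·0.82² + 2·-0.36·0.28·0.72·0.91·0.82 = 0.3052 (%²).
σ_p = √0.3052 = 0.552%.
At 95%, z = 1.645.
VaR = 1.645 × 0.552% = 0.908%; on $12,000,000 that is $108,960.

$109,000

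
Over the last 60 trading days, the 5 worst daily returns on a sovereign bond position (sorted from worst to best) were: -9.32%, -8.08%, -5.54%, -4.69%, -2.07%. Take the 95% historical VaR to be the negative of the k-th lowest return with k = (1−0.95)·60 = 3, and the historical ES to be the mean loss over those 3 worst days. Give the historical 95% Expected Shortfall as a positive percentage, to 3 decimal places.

7.647%

The 3 worst returns sum to -22.94%.
ES = −(-22.94%) / 3 = 7.6466…% ≈ 7.647%.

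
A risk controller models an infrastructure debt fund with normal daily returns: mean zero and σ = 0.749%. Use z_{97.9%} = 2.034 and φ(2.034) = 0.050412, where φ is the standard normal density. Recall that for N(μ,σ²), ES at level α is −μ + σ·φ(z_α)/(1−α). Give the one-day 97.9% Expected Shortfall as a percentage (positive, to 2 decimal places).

Tail multiplier: φ(z)/(1−α) = 0.050412 / 0.021 = 2.401.
ES = 0.749% × 2.401 = 1.798%.

1.80%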